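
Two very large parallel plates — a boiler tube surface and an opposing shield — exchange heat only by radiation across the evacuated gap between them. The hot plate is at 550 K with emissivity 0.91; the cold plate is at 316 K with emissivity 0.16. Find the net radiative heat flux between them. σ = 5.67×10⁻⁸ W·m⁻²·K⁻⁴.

For two infinite grey parallel plates, q = σ(T₁⁴ − T₂⁴)/(1/ε₁ + 1/ε₂ − 1).
T₁⁴ − T₂⁴ = 9.151×10¹⁰ − 9.971×10⁹ = 8.154×10¹⁰ K⁴.
1/ε₁ + 1/ε₂ − 1 = 1.099 + 6.250 − 1 = 6.349.
q = 5.67×10⁻⁸ × 8.154×10¹⁰ / 6.349.

q ≈ 728 W/m²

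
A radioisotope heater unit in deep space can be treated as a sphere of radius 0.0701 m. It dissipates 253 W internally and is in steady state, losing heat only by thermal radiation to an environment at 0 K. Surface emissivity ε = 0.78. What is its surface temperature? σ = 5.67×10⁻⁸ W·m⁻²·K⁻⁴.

Steady state: internal power = radiated power, P = εσA T⁴.
Radiating area A = 4πr² = 0.06175 m².
T⁴ = P/(εσA) = 253/(0.78·5.67×10⁻⁸·0.06175) = 9.264×10¹⁰ K⁴.
T = (9.264×10¹⁰)^(1/4).

T ≈ 552 K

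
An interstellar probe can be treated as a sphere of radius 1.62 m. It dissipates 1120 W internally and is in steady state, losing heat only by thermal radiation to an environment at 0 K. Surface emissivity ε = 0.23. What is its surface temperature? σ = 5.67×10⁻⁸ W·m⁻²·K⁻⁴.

T ≈ 226 K

Steady state: internal power = radiated power, P = εσA T⁴.
Radiating area A = 4πr² = 32.98 m².
T⁴ = P/(εσA) = 1120/(0.23·5.67×10⁻⁸·32.98) = 2.604×10⁹ K⁴.
T = (2.604×10⁹)^(1/4).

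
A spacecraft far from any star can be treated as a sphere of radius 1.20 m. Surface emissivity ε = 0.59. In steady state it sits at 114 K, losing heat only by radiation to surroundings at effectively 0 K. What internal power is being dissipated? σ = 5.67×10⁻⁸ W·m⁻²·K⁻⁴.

Steady state: P = εσA T⁴.
A = 4πr² = 18.10 m²; T⁴ = (114)⁴ = 1.689×10⁸ K⁴.
P = 0.59 × 5.67×10⁻⁸ × 18.10 × 1.689×10⁸.

P ≈ 102 W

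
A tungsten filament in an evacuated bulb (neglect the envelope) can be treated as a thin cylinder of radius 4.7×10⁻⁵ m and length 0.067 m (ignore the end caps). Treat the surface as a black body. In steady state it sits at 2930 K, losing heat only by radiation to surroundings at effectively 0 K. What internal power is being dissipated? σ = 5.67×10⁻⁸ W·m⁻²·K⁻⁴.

P ≈ 82.7 W

Steady state: P = εσA T⁴.
A = 2πrL = 1.979×10⁻⁵ m²; T⁴ = (2930)⁴ = 7.370×10¹³ K⁴.
P = 1.0 × 5.67×10⁻⁸ × 1.979×10⁻⁵ × 7.370×10¹³.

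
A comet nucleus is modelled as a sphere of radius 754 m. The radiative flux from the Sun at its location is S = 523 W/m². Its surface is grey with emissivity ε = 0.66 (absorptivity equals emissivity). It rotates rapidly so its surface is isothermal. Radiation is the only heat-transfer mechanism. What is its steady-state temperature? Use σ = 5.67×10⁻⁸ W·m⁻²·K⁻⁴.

At equilibrium, absorbed power = emitted power.
Absorbing cross-section = πr² = 1.786×10⁶ m²; emitting surface = 4πr² = 7.144×10⁶ m² (ratio 4).
εS·A_cross = εσ·A_surf·T⁴  ⇒  T⁴ = S/(4σ)   (ε cancels).
T⁴ = 523/(4·5.67×10⁻⁸) = 2.306×10⁹ K⁴.
T = (2.306×10⁹)^(1/4).

T ≈ 219 K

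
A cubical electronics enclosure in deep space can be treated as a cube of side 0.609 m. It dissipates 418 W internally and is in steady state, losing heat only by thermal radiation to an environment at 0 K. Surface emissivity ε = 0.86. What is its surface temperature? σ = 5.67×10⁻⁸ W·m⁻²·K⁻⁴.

Steady state: internal power = radiated power, P = εσA T⁴.
Radiating area A = 6L² = 2.225 m².
T⁴ = P/(εσA) = 418/(0.86·5.67×10⁻⁸·2.225) = 3.852×10⁹ K⁴.
T = (3.852×10⁹)^(1/4).

T ≈ 249 K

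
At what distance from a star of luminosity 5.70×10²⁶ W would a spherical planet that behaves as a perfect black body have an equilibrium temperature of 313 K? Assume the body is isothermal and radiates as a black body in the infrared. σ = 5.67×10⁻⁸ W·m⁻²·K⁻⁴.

For an isothermal black-emitting sphere, (1−a)S·πr² = σ·4πr²·T⁴ ⇒ S = 4σT⁴/(1−a).
S = 4·5.67×10⁻⁸·(313)⁴/1.00 = 2177 W/m².
Flux falls as S = L/(4πd²), so d = √(L/(4πS)) = √(5.70×10²⁶/(4π·2177)).

d ≈ 1.44×10¹¹ m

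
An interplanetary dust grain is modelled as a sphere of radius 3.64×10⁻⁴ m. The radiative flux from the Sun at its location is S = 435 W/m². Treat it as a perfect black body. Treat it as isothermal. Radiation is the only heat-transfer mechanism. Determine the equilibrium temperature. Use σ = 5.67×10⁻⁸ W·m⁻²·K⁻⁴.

T ≈ 209 K

At equilibrium, absorbed power = emitted power.
Absorbing cross-section = πr² = 4.162×10⁻⁷ m²; emitting surface = 4πr² = 1.665×10⁻⁶ m² (ratio 4).
S·A_cross = εσ·A_surf·T⁴  ⇒  T⁴ = S/(4σ).
T⁴ = 1.00·435/(4·5.67×10⁻⁸) = 1.918×10⁹ K⁴.
T = (1.918×10⁹)^(1/4).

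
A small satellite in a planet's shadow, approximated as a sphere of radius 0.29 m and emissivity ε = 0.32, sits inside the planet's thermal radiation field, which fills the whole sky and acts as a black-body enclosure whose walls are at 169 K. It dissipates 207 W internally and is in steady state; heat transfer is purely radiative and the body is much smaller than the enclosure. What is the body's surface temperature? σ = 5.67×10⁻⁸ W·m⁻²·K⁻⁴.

T ≈ 328 K

For a small grey body in a large enclosure, net radiated power = εσA(T⁴ − T_w⁴).
Steady state: P = εσA(T⁴ − T_w⁴) with A = 4πr² = 1.057 m².
T⁴ = P/(εσA) + T_w⁴ = 207/(0.32·5.67×10⁻⁸·1.057) + (169)⁴
    = 1.080×10¹⁰ + 8.157×10⁸ = 1.161×10¹⁰ K⁴.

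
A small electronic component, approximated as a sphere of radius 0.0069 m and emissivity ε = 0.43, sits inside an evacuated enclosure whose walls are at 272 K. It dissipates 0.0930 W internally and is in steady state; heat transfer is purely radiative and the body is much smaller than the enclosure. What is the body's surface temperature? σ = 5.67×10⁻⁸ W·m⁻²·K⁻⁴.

For a small grey body in a large enclosure, net radiated power = εσA(T⁴ − T_w⁴).
Steady state: P = εσA(T⁴ − T_w⁴) with A = 4πr² = 5.983×10⁻⁴ m².
T⁴ = P/(εσA) + T_w⁴ = 0.0930/(0.43·5.67×10⁻⁸·5.983×10⁻⁴) + (272)⁴
    = 6.376×10⁹ + 5.474×10⁹ = 1.185×10¹⁰ K⁴.

T ≈ 330 K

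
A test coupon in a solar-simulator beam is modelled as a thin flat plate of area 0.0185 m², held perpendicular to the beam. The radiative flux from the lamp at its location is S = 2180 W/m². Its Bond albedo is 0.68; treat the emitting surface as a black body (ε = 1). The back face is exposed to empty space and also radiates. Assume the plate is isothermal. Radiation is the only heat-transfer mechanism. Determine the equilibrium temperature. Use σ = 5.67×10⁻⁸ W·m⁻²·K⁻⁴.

T ≈ 280 K

At equilibrium, absorbed power = emitted power.
Absorbing cross-section = A = 0.01850 m²; emitting surface = 2A = 0.03700 m² (ratio 2).
(1−a)S·A_cross = εσ·A_surf·T⁴  ⇒  T⁴ = (1−a)S/(2σ).
T⁴ = 0.320·2180/(2·5.67×10⁻⁸) = 6.152×10⁹ K⁴.
T = (6.152×10⁹)^(1/4).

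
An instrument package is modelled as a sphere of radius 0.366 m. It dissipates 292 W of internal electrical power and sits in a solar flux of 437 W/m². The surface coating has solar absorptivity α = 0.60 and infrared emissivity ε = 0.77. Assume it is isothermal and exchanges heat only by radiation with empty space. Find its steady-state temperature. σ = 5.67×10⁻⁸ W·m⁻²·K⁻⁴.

At steady state, absorbed solar power + internal power = radiated power.
Absorbed: α·S·A_cross = 0.60·437·0.4208 = 110.3 W (cross-section πr²).
Total input = 110.3 + 292 = 402.3 W.
Radiated: εσ·A_surf·T⁴ with A_surf = 4πr² = 1.683 m².
T⁴ = 402.3/(0.77·5.67×10⁻⁸·1.683) = 5.475×10⁹ K⁴.

T ≈ 272 K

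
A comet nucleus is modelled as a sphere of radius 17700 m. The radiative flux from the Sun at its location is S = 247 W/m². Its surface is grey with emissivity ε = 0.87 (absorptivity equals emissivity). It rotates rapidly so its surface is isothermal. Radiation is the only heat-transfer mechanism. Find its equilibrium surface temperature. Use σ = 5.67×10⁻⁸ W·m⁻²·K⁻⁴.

At equilibrium, absorbed power = emitted power.
Absorbing cross-section = πr² = 9.842×10⁸ m²; emitting surface = 4πr² = 3.937×10⁹ m² (ratio 4).
εS·A_cross = εσ·A_surf·T⁴  ⇒  T⁴ = S/(4σ)   (ε cancels).
T⁴ = 247/(4·5.67×10⁻⁸) = 1.089×10⁹ K⁴.
T = (1.089×10⁹)^(1/4).

T ≈ 182 K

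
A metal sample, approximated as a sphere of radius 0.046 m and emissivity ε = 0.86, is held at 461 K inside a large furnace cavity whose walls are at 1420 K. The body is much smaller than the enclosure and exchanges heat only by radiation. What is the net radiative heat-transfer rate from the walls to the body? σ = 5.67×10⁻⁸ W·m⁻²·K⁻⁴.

P_net ≈ 5210 W

For a small grey body in a large enclosure: P_net = εσA(T_body⁴ − T_wall⁴).
A = 4πr² = 0.02659 m²; T_body⁴ − T_wall⁴ = 4.517×10¹⁰ − 4.066×10¹² = -4.021×10¹² K⁴.
|P_net| = 0.86·5.67×10⁻⁸·0.02659·4.021×10¹².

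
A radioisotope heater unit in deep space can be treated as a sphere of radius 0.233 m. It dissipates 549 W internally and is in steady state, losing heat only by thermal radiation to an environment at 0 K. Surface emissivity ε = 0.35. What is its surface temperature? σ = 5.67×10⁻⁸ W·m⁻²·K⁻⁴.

T ≈ 449 K

Steady state: internal power = radiated power, P = εσA T⁴.
Radiating area A = 4πr² = 0.6822 m².
T⁴ = P/(εσA) = 549/(0.35·5.67×10⁻⁸·0.6822) = 4.055×10¹⁰ K⁴.
T = (4.055×10¹⁰)^(1/4).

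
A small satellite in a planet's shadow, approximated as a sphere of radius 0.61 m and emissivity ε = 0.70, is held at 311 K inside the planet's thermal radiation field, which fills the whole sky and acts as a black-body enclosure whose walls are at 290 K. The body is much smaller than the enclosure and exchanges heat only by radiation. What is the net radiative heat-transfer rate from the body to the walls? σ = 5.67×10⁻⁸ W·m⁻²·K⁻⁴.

P_net ≈ 424 W

For a small grey body in a large enclosure: P_net = εσA(T_body⁴ − T_wall⁴).
A = 4πr² = 4.676 m²; T_body⁴ − T_wall⁴ = 9.355×10⁹ − 7.073×10⁹ = 2.282×10⁹ K⁴.
|P_net| = 0.70·5.67×10⁻⁸·4.676·2.282×10⁹.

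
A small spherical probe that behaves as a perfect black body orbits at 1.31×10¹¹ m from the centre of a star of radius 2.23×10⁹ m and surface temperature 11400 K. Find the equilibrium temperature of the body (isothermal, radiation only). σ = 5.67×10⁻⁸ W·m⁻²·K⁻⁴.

T ≈ 1050 K

The star's surface emits σT_*⁴; at distance d the flux is S = σT_*⁴(R_*/d)².
S = 5.67×10⁻⁸·(11400)⁴·(2.23×10⁹/1.31×10¹¹)² = 2.775×10⁵ W/m².
For an isothermal sphere T⁴ = (1−a)S/(4σ) = 1.224×10¹² K⁴.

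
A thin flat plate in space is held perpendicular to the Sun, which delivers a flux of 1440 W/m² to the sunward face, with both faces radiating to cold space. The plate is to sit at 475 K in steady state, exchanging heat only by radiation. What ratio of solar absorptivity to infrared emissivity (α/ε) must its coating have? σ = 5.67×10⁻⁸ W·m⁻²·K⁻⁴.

α/ε ≈ 4.01

Balance: αS·A = εσ·2A·T⁴ ⇒ α/ε = 2σT⁴/S.
α/ε = 2·5.67×10⁻⁸·(475)⁴/1440 = 2·5.67×10⁻⁸·5.091×10¹⁰/1440.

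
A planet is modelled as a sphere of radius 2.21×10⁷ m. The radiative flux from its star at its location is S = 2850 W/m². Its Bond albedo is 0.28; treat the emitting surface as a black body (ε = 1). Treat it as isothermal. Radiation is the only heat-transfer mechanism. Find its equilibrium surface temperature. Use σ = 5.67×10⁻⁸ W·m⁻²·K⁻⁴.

At equilibrium, absorbed power = emitted power.
Absorbing cross-section = πr² = 1.534×10¹⁵ m²; emitting surface = 4πr² = 6.138×10¹⁵ m² (ratio 4).
(1−a)S·A_cross = εσ·A_surf·T⁴  ⇒  T⁴ = (1−a)S/(4σ).
T⁴ = 0.720·2850/(4·5.67×10⁻⁸) = 9.048×10⁹ K⁴.
T = (9.048×10⁹)^(1/4).

T ≈ 308 K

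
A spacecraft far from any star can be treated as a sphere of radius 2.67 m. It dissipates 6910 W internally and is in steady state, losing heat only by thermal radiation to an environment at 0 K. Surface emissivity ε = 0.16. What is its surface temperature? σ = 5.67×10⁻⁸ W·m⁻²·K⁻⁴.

Steady state: internal power = radiated power, P = εσA T⁴.
Radiating area A = 4πr² = 89.58 m².
T⁴ = P/(εσA) = 6910/(0.16·5.67×10⁻⁸·89.58) = 8.502×10⁹ K⁴.
T = (8.502×10⁹)^(1/4).

T ≈ 304 K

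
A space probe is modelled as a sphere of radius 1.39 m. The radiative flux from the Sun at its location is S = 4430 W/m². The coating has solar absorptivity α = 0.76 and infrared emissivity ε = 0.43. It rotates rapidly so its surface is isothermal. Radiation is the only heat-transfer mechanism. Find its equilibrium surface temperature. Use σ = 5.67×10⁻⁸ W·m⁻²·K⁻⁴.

At equilibrium, absorbed power = emitted power.
Absorbing cross-section = πr² = 6.070 m²; emitting surface = 4πr² = 24.28 m² (ratio 4).
αS·A_cross = εσ·A_surf·T⁴  ⇒  T⁴ = αS/(ε·4σ).
T⁴ = 0.760·4430/(0.43·4·5.67×10⁻⁸) = 3.452×10¹⁰ K⁴.
T = (3.452×10¹⁰)^(1/4).

T ≈ 431 K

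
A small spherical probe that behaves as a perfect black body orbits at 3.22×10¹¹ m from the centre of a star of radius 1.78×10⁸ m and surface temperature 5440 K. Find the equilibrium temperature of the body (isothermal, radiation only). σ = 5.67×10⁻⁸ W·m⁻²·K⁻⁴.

The star's surface emits σT_*⁴; at distance d the flux is S = σT_*⁴(R_*/d)².
S = 5.67×10⁻⁸·(5440)⁴·(1.78×10⁸/3.22×10¹¹)² = 15.17 W/m².
For an isothermal sphere T⁴ = (1−a)S/(4σ) = 6.691×10⁷ K⁴.

T ≈ 90.4 K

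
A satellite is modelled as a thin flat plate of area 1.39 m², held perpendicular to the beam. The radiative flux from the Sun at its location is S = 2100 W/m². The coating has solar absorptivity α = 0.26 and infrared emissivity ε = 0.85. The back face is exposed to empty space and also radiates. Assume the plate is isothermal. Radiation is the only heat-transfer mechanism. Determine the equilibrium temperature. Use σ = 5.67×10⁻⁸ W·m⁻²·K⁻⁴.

T ≈ 274 K

At equilibrium, absorbed power = emitted power.
Absorbing cross-section = A = 1.390 m²; emitting surface = 2A = 2.780 m² (ratio 2).
αS·A_cross = εσ·A_surf·T⁴  ⇒  T⁴ = αS/(ε·2σ).
T⁴ = 0.260·2100/(0.85·2·5.67×10⁻⁸) = 5.664×10⁹ K⁴.
T = (5.664×10⁹)^(1/4).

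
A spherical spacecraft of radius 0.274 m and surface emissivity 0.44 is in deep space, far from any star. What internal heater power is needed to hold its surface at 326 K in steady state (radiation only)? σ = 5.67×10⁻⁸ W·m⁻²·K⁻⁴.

P ≈ 266 W

P = εσ·4πr²·T⁴.
4πr² = 0.9434 m²; T⁴ = 1.129×10¹⁰ K⁴.
P = 0.44·5.67×10⁻⁸·0.9434·1.129×10¹⁰.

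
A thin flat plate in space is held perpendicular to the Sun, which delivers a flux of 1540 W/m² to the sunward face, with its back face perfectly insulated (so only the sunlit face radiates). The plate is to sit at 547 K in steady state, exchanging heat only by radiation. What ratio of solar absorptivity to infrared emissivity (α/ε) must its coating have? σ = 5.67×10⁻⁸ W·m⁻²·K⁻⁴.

α/ε ≈ 3.30

Balance: αS·A = εσ·1A·T⁴ ⇒ α/ε = σT⁴/S.
α/ε = 5.67×10⁻⁸·(547)⁴/1540 = 5.67×10⁻⁸·8.953×10¹⁰/1540.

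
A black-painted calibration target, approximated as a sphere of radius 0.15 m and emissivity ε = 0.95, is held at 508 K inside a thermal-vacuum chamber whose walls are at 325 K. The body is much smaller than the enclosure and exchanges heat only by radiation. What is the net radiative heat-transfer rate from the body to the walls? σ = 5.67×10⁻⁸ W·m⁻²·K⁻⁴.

P_net ≈ 844 W

For a small grey body in a large enclosure: P_net = εσA(T_body⁴ − T_wall⁴).
A = 4πr² = 0.2827 m²; T_body⁴ − T_wall⁴ = 6.660×10¹⁰ − 1.116×10¹⁰ = 5.544×10¹⁰ K⁴.
|P_net| = 0.95·5.67×10⁻⁸·0.2827·5.544×10¹⁰.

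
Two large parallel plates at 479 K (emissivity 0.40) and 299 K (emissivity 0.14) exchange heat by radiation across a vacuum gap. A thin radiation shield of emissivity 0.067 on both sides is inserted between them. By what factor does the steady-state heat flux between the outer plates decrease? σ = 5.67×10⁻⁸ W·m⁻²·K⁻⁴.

factor ≈ 4.34

Without shield: q₀ = σΔ(T⁴)/(1/ε₁+1/ε₂−1) with denominator 8.643.
With shield the two gaps are in series; the resistances add: (1/ε₁+1/ε_s−1)+(1/ε_s+1/ε₂−1) = 16.43+21.07 = 37.49.
Heat-flux ratio q₀/q = 37.49/8.643.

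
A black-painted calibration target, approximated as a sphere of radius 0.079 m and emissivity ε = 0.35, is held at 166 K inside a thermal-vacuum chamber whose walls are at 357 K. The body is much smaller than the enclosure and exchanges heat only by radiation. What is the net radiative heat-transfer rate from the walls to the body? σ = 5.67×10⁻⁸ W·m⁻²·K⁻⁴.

P_net ≈ 24.1 W

For a small grey body in a large enclosure: P_net = εσA(T_body⁴ − T_wall⁴).
A = 4πr² = 0.07843 m²; T_body⁴ − T_wall⁴ = 7.593×10⁸ − 1.624×10¹⁰ = -1.548×10¹⁰ K⁴.
|P_net| = 0.35·5.67×10⁻⁸·0.07843·1.548×10¹⁰.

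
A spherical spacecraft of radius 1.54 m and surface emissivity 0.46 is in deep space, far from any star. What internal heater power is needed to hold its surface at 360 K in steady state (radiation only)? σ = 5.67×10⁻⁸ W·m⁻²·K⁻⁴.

P = εσ·4πr²·T⁴.
4πr² = 29.80 m²; T⁴ = 1.680×10¹⁰ K⁴.
P = 0.46·5.67×10⁻⁸·29.80·1.680×10¹⁰.

P ≈ 13100 W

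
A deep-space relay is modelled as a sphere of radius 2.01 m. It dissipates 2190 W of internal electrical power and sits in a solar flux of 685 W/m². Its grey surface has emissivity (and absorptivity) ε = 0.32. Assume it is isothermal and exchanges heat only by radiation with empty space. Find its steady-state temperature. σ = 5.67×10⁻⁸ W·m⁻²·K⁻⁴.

T ≈ 271 K

At steady state, absorbed solar power + internal power = radiated power.
Absorbed: α·S·A_cross = 0.32·685·12.69 = 2782 W (cross-section πr²).
Total input = 2782 + 2190 = 4972 W.
Radiated: εσ·A_surf·T⁴ with A_surf = 4πr² = 50.77 m².
T⁴ = 4972/(0.32·5.67×10⁻⁸·50.77) = 5.398×10⁹ K⁴.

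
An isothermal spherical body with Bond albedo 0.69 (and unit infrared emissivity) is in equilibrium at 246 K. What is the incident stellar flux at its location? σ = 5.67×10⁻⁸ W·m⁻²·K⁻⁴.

(1−a)S·πr² = σ·4πr²·T⁴ ⇒ S = 4σT⁴/(1−a).
S = 4·5.67×10⁻⁸·3.662×10⁹/0.310.

S ≈ 2680 W/m²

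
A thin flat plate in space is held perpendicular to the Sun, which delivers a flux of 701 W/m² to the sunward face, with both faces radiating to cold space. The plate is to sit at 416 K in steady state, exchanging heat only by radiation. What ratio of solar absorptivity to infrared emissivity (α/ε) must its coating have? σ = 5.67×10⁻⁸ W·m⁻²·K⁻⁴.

α/ε ≈ 4.84

Balance: αS·A = εσ·2A·T⁴ ⇒ α/ε = 2σT⁴/S.
α/ε = 2·5.67×10⁻⁸·(416)⁴/701 = 2·5.67×10⁻⁸·2.995×10¹⁰/701.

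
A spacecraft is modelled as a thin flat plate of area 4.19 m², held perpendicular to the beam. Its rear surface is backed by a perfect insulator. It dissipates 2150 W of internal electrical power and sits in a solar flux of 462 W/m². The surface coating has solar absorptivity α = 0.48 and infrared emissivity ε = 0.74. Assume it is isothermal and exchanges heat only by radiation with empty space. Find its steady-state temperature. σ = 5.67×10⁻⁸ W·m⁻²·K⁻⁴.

T ≈ 364 K

At steady state, absorbed solar power + internal power = radiated power.
Absorbed: α·S·A_cross = 0.48·462·4.190 = 929.2 W (cross-section A).
Total input = 929.2 + 2150 = 3079 W.
Radiated: εσ·A_surf·T⁴ with A_surf = A = 4.190 m².
T⁴ = 3079/(0.74·5.67×10⁻⁸·4.190) = 1.751×10¹⁰ K⁴.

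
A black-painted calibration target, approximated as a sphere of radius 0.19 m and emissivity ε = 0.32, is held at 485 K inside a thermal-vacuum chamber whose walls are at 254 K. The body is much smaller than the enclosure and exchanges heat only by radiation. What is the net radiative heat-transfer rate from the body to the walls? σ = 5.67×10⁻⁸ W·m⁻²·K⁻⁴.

For a small grey body in a large enclosure: P_net = εσA(T_body⁴ − T_wall⁴).
A = 4πr² = 0.4536 m²; T_body⁴ − T_wall⁴ = 5.533×10¹⁰ − 4.162×10⁹ = 5.117×10¹⁰ K⁴.
|P_net| = 0.32·5.67×10⁻⁸·0.4536·5.117×10¹⁰.

P_net ≈ 421 W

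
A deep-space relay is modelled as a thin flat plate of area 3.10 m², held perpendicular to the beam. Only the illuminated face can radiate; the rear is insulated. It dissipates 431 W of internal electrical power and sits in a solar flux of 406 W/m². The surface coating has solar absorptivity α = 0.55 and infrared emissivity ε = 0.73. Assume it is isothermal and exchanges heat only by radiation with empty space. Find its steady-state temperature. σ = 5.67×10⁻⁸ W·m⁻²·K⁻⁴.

T ≈ 306 K

At steady state, absorbed solar power + internal power = radiated power.
Absorbed: α·S·A_cross = 0.55·406·3.100 = 692.2 W (cross-section A).
Total input = 692.2 + 431 = 1123 W.
Radiated: εσ·A_surf·T⁴ with A_surf = A = 3.100 m².
T⁴ = 1123/(0.73·5.67×10⁻⁸·3.100) = 8.754×10⁹ K⁴.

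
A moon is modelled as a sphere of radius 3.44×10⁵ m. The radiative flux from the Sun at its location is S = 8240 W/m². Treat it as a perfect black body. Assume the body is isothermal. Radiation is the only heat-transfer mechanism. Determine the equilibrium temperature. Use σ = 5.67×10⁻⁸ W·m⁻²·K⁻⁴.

At equilibrium, absorbed power = emitted power.
Absorbing cross-section = πr² = 3.718×10¹¹ m²; emitting surface = 4πr² = 1.487×10¹² m² (ratio 4).
S·A_cross = εσ·A_surf·T⁴  ⇒  T⁴ = S/(4σ).
T⁴ = 1.00·8240/(4·5.67×10⁻⁸) = 3.633×10¹⁰ K⁴.
T = (3.633×10¹⁰)^(1/4).

T ≈ 437 K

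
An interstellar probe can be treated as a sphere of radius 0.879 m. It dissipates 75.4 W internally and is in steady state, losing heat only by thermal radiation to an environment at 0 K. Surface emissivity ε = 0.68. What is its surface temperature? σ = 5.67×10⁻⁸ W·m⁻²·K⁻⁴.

Steady state: internal power = radiated power, P = εσA T⁴.
Radiating area A = 4πr² = 9.709 m².
T⁴ = P/(εσA) = 75.4/(0.68·5.67×10⁻⁸·9.709) = 2.014×10⁸ K⁴.
T = (2.014×10⁸)^(1/4).

T ≈ 119 K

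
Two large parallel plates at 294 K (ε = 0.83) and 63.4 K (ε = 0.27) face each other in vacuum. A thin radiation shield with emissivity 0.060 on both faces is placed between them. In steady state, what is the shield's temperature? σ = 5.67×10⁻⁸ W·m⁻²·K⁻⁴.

T_s ≈ 251 K

In steady state the net flux on the hot side equals that on the cold side.
σ(T₁⁴−T_s⁴)/D₁ = σ(T_s⁴−T₂⁴)/D₂, with D₁ = 1/ε₁+1/ε_s−1 = 16.87, D₂ = 1/ε_s+1/ε₂−1 = 19.37.
Solve for T_s⁴: T_s⁴ = (D₂·T₁⁴ + D₁·T₂⁴)/(D₁+D₂) = 4.001×10⁹ K⁴.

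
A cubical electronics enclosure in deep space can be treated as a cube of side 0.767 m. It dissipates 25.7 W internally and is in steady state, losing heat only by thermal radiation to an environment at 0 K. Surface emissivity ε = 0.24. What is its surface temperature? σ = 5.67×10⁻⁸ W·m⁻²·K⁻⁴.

Steady state: internal power = radiated power, P = εσA T⁴.
Radiating area A = 6L² = 3.530 m².
T⁴ = P/(εσA) = 25.7/(0.24·5.67×10⁻⁸·3.530) = 5.351×10⁸ K⁴.
T = (5.351×10⁸)^(1/4).

T ≈ 152 K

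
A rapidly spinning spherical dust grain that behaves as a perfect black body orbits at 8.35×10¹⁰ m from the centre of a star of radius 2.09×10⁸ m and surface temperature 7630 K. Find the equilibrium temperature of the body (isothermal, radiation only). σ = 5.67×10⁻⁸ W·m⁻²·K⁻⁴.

T ≈ 270 K

The star's surface emits σT_*⁴; at distance d the flux is S = σT_*⁴(R_*/d)².
S = 5.67×10⁻⁸·(7630)⁴·(2.09×10⁸/8.35×10¹⁰)² = 1204 W/m².
For an isothermal sphere T⁴ = (1−a)S/(4σ) = 5.308×10⁹ K⁴.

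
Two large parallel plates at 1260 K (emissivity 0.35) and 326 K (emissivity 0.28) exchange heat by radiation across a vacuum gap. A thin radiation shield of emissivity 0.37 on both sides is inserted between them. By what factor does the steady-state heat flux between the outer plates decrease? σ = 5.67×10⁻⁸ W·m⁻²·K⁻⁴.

factor ≈ 1.81

Without shield: q₀ = σΔ(T⁴)/(1/ε₁+1/ε₂−1) with denominator 5.429.
With shield the two gaps are in series; the resistances add: (1/ε₁+1/ε_s−1)+(1/ε_s+1/ε₂−1) = 4.560+5.274 = 9.834.
Heat-flux ratio q₀/q = 9.834/5.429.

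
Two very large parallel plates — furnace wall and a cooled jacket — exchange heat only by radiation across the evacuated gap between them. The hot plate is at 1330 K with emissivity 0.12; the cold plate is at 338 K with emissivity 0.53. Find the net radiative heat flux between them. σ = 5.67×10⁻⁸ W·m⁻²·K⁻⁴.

q ≈ 19200 W/m²

For two infinite grey parallel plates, q = σ(T₁⁴ − T₂⁴)/(1/ε₁ + 1/ε₂ − 1).
T₁⁴ − T₂⁴ = 3.129×10¹² − 1.305×10¹⁰ = 3.116×10¹² K⁴.
1/ε₁ + 1/ε₂ − 1 = 8.333 + 1.887 − 1 = 9.220.
q = 5.67×10⁻⁸ × 3.116×10¹² / 9.220.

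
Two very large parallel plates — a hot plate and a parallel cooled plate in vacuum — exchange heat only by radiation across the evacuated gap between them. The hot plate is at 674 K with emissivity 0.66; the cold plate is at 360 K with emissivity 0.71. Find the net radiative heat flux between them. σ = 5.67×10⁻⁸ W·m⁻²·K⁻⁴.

q ≈ 5590 W/m²

For two infinite grey parallel plates, q = σ(T₁⁴ − T₂⁴)/(1/ε₁ + 1/ε₂ − 1).
T₁⁴ − T₂⁴ = 2.064×10¹¹ − 1.680×10¹⁰ = 1.896×10¹¹ K⁴.
1/ε₁ + 1/ε₂ − 1 = 1.515 + 1.408 − 1 = 1.924.
q = 5.67×10⁻⁸ × 1.896×10¹¹ / 1.924.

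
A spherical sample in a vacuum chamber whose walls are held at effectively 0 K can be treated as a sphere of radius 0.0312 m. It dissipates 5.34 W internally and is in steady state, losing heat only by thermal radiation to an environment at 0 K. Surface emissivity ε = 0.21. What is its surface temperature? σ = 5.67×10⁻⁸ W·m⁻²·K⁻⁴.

T ≈ 438 K

Steady state: internal power = radiated power, P = εσA T⁴.
Radiating area A = 4πr² = 0.01223 m².
T⁴ = P/(εσA) = 5.34/(0.21·5.67×10⁻⁸·0.01223) = 3.666×10¹⁰ K⁴.
T = (3.666×10¹⁰)^(1/4).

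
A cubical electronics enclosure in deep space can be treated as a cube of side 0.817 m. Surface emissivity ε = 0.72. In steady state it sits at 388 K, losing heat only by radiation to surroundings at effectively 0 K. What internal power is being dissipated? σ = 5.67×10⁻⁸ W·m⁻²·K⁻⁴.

Steady state: P = εσA T⁴.
A = 6L² = 4.005 m²; T⁴ = (388)⁴ = 2.266×10¹⁰ K⁴.
P = 0.72 × 5.67×10⁻⁸ × 4.005 × 2.266×10¹⁰.

P ≈ 3710 W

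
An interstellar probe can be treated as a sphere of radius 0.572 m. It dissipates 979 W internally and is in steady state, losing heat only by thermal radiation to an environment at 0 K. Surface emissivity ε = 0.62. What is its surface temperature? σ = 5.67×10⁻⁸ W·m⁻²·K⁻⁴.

Steady state: internal power = radiated power, P = εσA T⁴.
Radiating area A = 4πr² = 4.112 m².
T⁴ = P/(εσA) = 979/(0.62·5.67×10⁻⁸·4.112) = 6.773×10⁹ K⁴.
T = (6.773×10⁹)^(1/4).

T ≈ 287 K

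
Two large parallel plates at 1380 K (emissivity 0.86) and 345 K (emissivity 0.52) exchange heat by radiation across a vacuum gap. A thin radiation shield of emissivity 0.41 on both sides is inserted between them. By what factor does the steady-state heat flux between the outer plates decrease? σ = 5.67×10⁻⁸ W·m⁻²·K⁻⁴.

Without shield: q₀ = σΔ(T⁴)/(1/ε₁+1/ε₂−1) with denominator 2.086.
With shield the two gaps are in series; the resistances add: (1/ε₁+1/ε_s−1)+(1/ε_s+1/ε₂−1) = 2.602+3.362 = 5.964.
Heat-flux ratio q₀/q = 5.964/2.086.

factor ≈ 2.86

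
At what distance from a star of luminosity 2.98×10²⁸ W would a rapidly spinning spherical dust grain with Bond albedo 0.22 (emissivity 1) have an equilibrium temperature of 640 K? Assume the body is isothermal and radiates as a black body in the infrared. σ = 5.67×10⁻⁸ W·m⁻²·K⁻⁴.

d ≈ 2.20×10¹¹ m

For an isothermal black-emitting sphere, (1−a)S·πr² = σ·4πr²·T⁴ ⇒ S = 4σT⁴/(1−a).
S = 4·5.67×10⁻⁸·(640)⁴/0.780 = 48780 W/m².
Flux falls as S = L/(4πd²), so d = √(L/(4πS)) = √(2.98×10²⁸/(4π·48780)).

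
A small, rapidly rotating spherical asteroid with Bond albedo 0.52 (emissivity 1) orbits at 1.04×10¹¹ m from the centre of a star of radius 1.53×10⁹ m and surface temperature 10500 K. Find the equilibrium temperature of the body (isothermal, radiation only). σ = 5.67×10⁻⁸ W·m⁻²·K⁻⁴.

T ≈ 750 K

The star's surface emits σT_*⁴; at distance d the flux is S = σT_*⁴(R_*/d)².
S = 5.67×10⁻⁸·(10500)⁴·(1.53×10⁹/1.04×10¹¹)² = 1.492×10⁵ W/m².
For an isothermal sphere T⁴ = (1−a)S/(4σ) = 3.157×10¹¹ K⁴.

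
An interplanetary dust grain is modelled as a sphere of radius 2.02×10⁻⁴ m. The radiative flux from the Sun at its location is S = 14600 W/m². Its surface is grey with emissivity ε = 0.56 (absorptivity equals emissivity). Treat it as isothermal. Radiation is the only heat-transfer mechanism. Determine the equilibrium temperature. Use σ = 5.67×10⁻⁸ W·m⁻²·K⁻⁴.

T ≈ 504 K

At equilibrium, absorbed power = emitted power.
Absorbing cross-section = πr² = 1.282×10⁻⁷ m²; emitting surface = 4πr² = 5.128×10⁻⁷ m² (ratio 4).
εS·A_cross = εσ·A_surf·T⁴  ⇒  T⁴ = S/(4σ)   (ε cancels).
T⁴ = 14600/(4·5.67×10⁻⁸) = 6.437×10¹⁰ K⁴.
T = (6.437×10¹⁰)^(1/4).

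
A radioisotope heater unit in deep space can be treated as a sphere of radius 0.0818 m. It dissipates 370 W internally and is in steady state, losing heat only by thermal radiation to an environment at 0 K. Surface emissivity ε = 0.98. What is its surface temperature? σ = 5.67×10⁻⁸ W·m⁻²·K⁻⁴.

T ≈ 530 K

Steady state: internal power = radiated power, P = εσA T⁴.
Radiating area A = 4πr² = 0.08408 m².
T⁴ = P/(εσA) = 370/(0.98·5.67×10⁻⁸·0.08408) = 7.919×10¹⁰ K⁴.
T = (7.919×10¹⁰)^(1/4).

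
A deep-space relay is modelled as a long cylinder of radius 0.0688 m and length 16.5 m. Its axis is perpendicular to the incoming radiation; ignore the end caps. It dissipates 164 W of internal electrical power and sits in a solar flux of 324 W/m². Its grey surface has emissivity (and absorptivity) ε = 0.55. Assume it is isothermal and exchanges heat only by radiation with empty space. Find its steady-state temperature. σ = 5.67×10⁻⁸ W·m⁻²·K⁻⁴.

T ≈ 225 K

At steady state, absorbed solar power + internal power = radiated power.
Absorbed: α·S·A_cross = 0.55·324·2.270 = 404.6 W (cross-section 2rL).
Total input = 404.6 + 164 = 568.6 W.
Radiated: εσ·A_surf·T⁴ with A_surf = 2πrL = 7.133 m².
T⁴ = 568.6/(0.55·5.67×10⁻⁸·7.133) = 2.556×10⁹ K⁴.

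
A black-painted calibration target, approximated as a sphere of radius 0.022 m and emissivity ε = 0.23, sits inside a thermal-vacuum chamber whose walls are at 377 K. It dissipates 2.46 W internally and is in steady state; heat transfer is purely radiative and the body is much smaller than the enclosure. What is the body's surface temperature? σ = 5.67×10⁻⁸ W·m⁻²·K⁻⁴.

T ≈ 476 K

For a small grey body in a large enclosure, net radiated power = εσA(T⁴ − T_w⁴).
Steady state: P = εσA(T⁴ − T_w⁴) with A = 4πr² = 0.006082 m².
T⁴ = P/(εσA) + T_w⁴ = 2.46/(0.23·5.67×10⁻⁸·0.006082) + (377)⁴
    = 3.101×10¹⁰ + 2.020×10¹⁰ = 5.122×10¹⁰ K⁴.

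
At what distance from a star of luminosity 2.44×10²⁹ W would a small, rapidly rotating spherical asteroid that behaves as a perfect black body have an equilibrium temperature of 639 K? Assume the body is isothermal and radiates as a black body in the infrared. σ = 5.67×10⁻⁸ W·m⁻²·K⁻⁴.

d ≈ 7.17×10¹¹ m

For an isothermal black-emitting sphere, (1−a)S·πr² = σ·4πr²·T⁴ ⇒ S = 4σT⁴/(1−a).
S = 4·5.67×10⁻⁸·(639)⁴/1.00 = 37810 W/m².
Flux falls as S = L/(4πd²), so d = √(L/(4πS)) = √(2.44×10²⁹/(4π·37810)).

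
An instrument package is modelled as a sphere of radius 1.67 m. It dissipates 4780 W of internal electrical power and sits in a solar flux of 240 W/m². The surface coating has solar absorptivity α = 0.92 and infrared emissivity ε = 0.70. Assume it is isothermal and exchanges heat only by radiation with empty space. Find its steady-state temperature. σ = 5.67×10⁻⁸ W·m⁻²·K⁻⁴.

At steady state, absorbed solar power + internal power = radiated power.
Absorbed: α·S·A_cross = 0.92·240·8.762 = 1935 W (cross-section πr²).
Total input = 1935 + 4780 = 6715 W.
Radiated: εσ·A_surf·T⁴ with A_surf = 4πr² = 35.05 m².
T⁴ = 6715/(0.70·5.67×10⁻⁸·35.05) = 4.827×10⁹ K⁴.

T ≈ 264 K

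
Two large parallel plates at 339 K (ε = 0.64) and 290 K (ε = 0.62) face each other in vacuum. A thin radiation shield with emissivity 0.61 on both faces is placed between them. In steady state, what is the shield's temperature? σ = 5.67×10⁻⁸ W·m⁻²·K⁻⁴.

In steady state the net flux on the hot side equals that on the cold side.
σ(T₁⁴−T_s⁴)/D₁ = σ(T_s⁴−T₂⁴)/D₂, with D₁ = 1/ε₁+1/ε_s−1 = 2.202, D₂ = 1/ε_s+1/ε₂−1 = 2.252.
Solve for T_s⁴: T_s⁴ = (D₂·T₁⁴ + D₁·T₂⁴)/(D₁+D₂) = 1.017×10¹⁰ K⁴.

T_s ≈ 318 K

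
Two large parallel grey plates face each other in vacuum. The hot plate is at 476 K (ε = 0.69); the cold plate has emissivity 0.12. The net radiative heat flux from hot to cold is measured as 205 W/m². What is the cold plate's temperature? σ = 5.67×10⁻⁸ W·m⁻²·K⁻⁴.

q = σ(T₁⁴ − T₂⁴)/(1/ε₁ + 1/ε₂ − 1); denominator = 8.783.
T₂⁴ = T₁⁴ − q·(1/ε₁+1/ε₂−1)/σ = 5.134×10¹⁰ − 205·8.783/5.67×10⁻⁸
    = 1.958×10¹⁰ K⁴.

T₂ ≈ 374 K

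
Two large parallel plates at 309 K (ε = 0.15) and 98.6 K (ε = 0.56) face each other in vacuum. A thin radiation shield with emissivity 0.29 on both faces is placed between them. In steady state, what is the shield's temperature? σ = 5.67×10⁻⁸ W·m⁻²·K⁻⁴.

T_s ≈ 233 K

In steady state the net flux on the hot side equals that on the cold side.
σ(T₁⁴−T_s⁴)/D₁ = σ(T_s⁴−T₂⁴)/D₂, with D₁ = 1/ε₁+1/ε_s−1 = 9.115, D₂ = 1/ε_s+1/ε₂−1 = 4.234.
Solve for T_s⁴: T_s⁴ = (D₂·T₁⁴ + D₁·T₂⁴)/(D₁+D₂) = 2.956×10⁹ K⁴.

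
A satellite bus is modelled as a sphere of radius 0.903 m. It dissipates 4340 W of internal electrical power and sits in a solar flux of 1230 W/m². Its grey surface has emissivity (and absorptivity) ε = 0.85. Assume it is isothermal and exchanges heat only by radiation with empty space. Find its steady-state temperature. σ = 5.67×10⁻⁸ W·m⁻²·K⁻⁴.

T ≈ 345 K

At steady state, absorbed solar power + internal power = radiated power.
Absorbed: α·S·A_cross = 0.85·1230·2.562 = 2678 W (cross-section πr²).
Total input = 2678 + 4340 = 7018 W.
Radiated: εσ·A_surf·T⁴ with A_surf = 4πr² = 10.25 m².
T⁴ = 7018/(0.85·5.67×10⁻⁸·10.25) = 1.421×10¹⁰ K⁴.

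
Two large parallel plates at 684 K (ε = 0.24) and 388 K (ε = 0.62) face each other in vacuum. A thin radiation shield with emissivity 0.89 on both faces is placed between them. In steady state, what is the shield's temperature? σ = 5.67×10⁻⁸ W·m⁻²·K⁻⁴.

In steady state the net flux on the hot side equals that on the cold side.
σ(T₁⁴−T_s⁴)/D₁ = σ(T_s⁴−T₂⁴)/D₂, with D₁ = 1/ε₁+1/ε_s−1 = 4.290, D₂ = 1/ε_s+1/ε₂−1 = 1.736.
Solve for T_s⁴: T_s⁴ = (D₂·T₁⁴ + D₁·T₂⁴)/(D₁+D₂) = 7.920×10¹⁰ K⁴.

T_s ≈ 530 K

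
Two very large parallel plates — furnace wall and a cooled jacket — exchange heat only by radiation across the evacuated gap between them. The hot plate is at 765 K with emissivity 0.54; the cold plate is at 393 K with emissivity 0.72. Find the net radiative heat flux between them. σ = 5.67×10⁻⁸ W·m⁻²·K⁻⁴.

q ≈ 8060 W/m²

For two infinite grey parallel plates, q = σ(T₁⁴ − T₂⁴)/(1/ε₁ + 1/ε₂ − 1).
T₁⁴ − T₂⁴ = 3.425×10¹¹ − 2.385×10¹⁰ = 3.186×10¹¹ K⁴.
1/ε₁ + 1/ε₂ − 1 = 1.852 + 1.389 − 1 = 2.241.
q = 5.67×10⁻⁸ × 3.186×10¹¹ / 2.241.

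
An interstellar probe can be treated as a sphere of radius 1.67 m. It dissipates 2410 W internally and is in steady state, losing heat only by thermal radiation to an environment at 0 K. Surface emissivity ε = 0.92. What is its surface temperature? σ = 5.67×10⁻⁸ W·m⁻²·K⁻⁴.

Steady state: internal power = radiated power, P = εσA T⁴.
Radiating area A = 4πr² = 35.05 m².
T⁴ = P/(εσA) = 2410/(0.92·5.67×10⁻⁸·35.05) = 1.318×10⁹ K⁴.
T = (1.318×10⁹)^(1/4).

T ≈ 191 K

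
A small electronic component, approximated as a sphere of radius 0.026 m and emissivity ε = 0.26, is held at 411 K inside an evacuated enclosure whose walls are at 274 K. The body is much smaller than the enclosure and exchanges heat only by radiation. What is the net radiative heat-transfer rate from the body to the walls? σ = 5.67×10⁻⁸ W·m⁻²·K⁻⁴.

P_net ≈ 2.87 W

For a small grey body in a large enclosure: P_net = εσA(T_body⁴ − T_wall⁴).
A = 4πr² = 0.008495 m²; T_body⁴ − T_wall⁴ = 2.853×10¹⁰ − 5.636×10⁹ = 2.290×10¹⁰ K⁴.
|P_net| = 0.26·5.67×10⁻⁸·0.008495·2.290×10¹⁰.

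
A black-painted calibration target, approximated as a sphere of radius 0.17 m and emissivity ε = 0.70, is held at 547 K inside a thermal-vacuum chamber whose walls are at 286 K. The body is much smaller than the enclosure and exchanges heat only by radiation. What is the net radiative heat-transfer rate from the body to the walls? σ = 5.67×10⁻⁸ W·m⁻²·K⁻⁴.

For a small grey body in a large enclosure: P_net = εσA(T_body⁴ − T_wall⁴).
A = 4πr² = 0.3632 m²; T_body⁴ − T_wall⁴ = 8.953×10¹⁰ − 6.691×10⁹ = 8.284×10¹⁰ K⁴.
|P_net| = 0.70·5.67×10⁻⁸·0.3632·8.284×10¹⁰.

P_net ≈ 1190 W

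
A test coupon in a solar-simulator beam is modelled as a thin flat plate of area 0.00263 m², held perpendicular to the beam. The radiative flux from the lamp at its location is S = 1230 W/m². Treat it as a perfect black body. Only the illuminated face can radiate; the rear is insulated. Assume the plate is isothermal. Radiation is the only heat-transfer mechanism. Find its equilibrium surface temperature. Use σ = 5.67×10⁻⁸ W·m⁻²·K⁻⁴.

At equilibrium, absorbed power = emitted power.
Absorbing cross-section = A = 0.002630 m²; emitting surface = A = 0.002630 m² (ratio 1).
S·A_cross = εσ·A_surf·T⁴  ⇒  T⁴ = S/(1σ).
T⁴ = 1.00·1230/(1·5.67×10⁻⁸) = 2.169×10¹⁰ K⁴.
T = (2.169×10¹⁰)^(1/4).

T ≈ 384 K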